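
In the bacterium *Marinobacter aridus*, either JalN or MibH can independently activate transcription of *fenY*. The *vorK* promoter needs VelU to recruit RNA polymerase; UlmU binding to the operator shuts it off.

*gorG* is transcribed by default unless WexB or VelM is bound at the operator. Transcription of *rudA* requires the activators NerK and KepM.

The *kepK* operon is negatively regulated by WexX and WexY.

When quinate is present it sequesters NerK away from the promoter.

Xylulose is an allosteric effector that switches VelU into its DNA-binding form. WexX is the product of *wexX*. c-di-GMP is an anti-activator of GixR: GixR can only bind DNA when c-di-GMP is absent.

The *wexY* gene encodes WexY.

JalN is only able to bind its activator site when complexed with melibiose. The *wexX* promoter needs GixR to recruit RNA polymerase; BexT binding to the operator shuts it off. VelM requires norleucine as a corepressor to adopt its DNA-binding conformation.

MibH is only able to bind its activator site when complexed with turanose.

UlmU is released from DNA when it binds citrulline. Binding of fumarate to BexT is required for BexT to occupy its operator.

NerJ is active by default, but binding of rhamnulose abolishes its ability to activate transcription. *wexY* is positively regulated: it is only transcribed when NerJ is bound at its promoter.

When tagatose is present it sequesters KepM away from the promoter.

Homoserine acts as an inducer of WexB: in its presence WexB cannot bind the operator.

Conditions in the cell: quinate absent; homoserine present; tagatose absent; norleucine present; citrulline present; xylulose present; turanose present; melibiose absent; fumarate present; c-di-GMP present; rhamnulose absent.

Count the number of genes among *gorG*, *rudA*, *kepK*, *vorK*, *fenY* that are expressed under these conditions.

3

Homoserine is present, so WexB is inactive.
Norleucine is present, so VelM is active.
With repressor VelM bound, *gorG* is not transcribed.
→ *gorG* is OFF.
Quinate is absent, so NerK is active.
Tagatose is absent, so KepM is active.
No repressor is bound and NerK and KepM are active, so *rudA* is transcribed.
→ *rudA* is ON.
Fumarate is present, so BexT is active.
c-di-GMP is present, so GixR is inactive.
With repressor BexT bound, *wexX* is not transcribed.
So WexX is not produced.
Rhamnulose is absent, so NerJ is active.
No repressor is bound and NerJ is active, so *wexY* is transcribed.
So WexY is produced and active.
With repressor WexY bound, *kepK* is not transcribed.
→ *kepK* is OFF.
Xylulose is present, so VelU is active.
Citrulline is present, so UlmU is inactive.
No repressor is bound and VelU is active, so *vorK* is transcribed.
→ *vorK* is ON.
Melibiose is absent, so JalN is inactive.
Turanose is present, so MibH is active.
Activator MibH is present, so *fenY* is transcribed.
→ *fenY* is ON.
3 of the 5 genes are transcribed.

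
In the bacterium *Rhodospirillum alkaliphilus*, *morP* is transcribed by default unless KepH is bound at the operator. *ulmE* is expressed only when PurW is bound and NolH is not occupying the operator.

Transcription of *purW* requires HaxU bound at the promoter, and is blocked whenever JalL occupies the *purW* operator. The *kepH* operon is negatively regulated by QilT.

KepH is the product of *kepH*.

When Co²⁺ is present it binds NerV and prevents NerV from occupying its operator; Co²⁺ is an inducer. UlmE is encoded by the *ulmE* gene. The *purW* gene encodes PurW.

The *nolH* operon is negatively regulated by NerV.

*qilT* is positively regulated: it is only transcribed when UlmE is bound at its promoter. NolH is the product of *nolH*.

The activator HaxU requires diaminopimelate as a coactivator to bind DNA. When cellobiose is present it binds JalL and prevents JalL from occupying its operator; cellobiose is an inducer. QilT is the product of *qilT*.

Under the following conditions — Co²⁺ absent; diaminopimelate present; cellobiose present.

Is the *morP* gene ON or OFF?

ON

Co²⁺ is absent, so NerV is active.
With repressor NerV bound, *nolH* is not transcribed.
So NolH is not produced.
Cellobiose is present, so JalL is inactive.
Diaminopimelate is present, so HaxU is active.
No repressor is bound and HaxU is active, so *purW* is transcribed.
So PurW is produced and active.
No repressor is bound and PurW is active, so *ulmE* is transcribed.
So UlmE is produced and active.
No repressor is bound and UlmE is active, so *qilT* is transcribed.
So QilT is produced and active.
With repressor QilT bound, *kepH* is not transcribed.
So KepH is not produced.
With no repressor bound, *morP* is transcribed.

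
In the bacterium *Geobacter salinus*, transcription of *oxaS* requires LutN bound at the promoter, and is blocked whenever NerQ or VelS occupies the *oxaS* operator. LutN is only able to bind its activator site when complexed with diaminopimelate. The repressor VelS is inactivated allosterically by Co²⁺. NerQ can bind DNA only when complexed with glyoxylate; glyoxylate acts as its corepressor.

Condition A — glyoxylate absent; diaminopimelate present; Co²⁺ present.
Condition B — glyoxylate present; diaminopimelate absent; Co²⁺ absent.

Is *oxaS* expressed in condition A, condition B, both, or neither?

A only

Condition A:
Glyoxylate is absent, so NerQ is inactive.
Diaminopimelate is present, so LutN is active.
Co²⁺ is present, so VelS is inactive.
No repressor is bound and LutN is active, so *oxaS* is transcribed.
→ *oxaS* is ON in A.
Condition B:
Glyoxylate is present, so NerQ is active.
Diaminopimelate is absent, so LutN is inactive.
Co²⁺ is absent, so VelS is active.
With repressor NerQ bound, *oxaS* is not transcribed.
→ *oxaS* is OFF in B.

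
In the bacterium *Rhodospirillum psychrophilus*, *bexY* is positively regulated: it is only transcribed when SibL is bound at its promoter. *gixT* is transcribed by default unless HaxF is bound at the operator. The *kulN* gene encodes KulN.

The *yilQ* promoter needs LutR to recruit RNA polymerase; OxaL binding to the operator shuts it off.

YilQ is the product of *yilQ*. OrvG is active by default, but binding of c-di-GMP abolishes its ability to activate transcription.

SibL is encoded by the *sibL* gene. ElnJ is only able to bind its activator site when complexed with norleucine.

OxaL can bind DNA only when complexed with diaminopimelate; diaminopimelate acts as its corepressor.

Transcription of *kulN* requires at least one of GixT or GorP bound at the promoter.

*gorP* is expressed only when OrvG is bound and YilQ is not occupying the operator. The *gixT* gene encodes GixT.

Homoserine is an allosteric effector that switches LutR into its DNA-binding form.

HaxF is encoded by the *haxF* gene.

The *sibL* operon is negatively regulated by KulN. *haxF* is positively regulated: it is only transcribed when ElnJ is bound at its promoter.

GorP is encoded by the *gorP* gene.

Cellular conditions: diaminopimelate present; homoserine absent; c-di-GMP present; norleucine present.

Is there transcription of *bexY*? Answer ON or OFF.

ON

Norleucine is present, so ElnJ is active.
No repressor is bound and ElnJ is active, so *haxF* is transcribed.
So HaxF is produced and active.
With repressor HaxF bound, *gixT* is not transcribed.
So GixT is not produced.
c-di-GMP is present, so OrvG is inactive.
Diaminopimelate is present, so OxaL is active.
Homoserine is absent, so LutR is inactive.
With repressor OxaL bound, *yilQ* is not transcribed.
So YilQ is not produced.
Required activator OrvG is absent, so *gorP* is not transcribed.
So GorP is not produced.
No activator is available at the *kulN* promoter, so *kulN* is not transcribed.
So KulN is not produced.
With no repressor bound, *sibL* is transcribed.
So SibL is produced and active.
No repressor is bound and SibL is active, so *bexY* is transcribed.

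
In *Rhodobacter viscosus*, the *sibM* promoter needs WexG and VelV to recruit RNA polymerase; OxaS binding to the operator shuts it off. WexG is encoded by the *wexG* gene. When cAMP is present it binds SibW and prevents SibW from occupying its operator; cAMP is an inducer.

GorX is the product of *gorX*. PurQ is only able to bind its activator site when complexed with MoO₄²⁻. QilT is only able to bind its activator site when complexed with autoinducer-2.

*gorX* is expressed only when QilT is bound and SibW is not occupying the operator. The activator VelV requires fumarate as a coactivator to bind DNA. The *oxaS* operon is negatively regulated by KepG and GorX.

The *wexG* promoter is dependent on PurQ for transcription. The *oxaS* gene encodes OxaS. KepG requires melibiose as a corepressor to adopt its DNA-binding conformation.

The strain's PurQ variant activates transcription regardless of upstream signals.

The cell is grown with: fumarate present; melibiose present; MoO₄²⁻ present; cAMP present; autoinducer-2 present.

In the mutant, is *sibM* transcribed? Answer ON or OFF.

ON

PurQ is constitutively active in this strain.
No repressor is bound and PurQ is active, so *wexG* is transcribed.
So WexG is produced and active.
Melibiose is present, so KepG is active.
cAMP is present, so SibW is inactive.
Autoinducer-2 is present, so QilT is active.
No repressor is bound and QilT is active, so *gorX* is transcribed.
So GorX is produced and active.
With repressor KepG bound, *oxaS* is not transcribed.
So OxaS is not produced.
Fumarate is present, so VelV is active.
No repressor is bound and WexG and VelV are active, so *sibM* is transcribed.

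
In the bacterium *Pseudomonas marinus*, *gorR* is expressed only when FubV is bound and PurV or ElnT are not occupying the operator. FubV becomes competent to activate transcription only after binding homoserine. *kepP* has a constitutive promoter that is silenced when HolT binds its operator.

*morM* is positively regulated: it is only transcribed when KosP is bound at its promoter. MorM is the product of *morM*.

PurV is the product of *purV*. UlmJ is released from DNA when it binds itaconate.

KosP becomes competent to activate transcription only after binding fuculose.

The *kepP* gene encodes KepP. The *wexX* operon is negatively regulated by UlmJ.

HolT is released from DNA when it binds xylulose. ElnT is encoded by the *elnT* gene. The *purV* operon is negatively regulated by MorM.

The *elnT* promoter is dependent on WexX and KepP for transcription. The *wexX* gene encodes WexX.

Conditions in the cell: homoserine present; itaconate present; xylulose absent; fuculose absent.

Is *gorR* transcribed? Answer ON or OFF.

OFF

Homoserine is present, so FubV is active.
Fuculose is absent, so KosP is inactive.
Required activator KosP is absent, so *morM* is not transcribed.
So MorM is not produced.
With no repressor bound, *purV* is transcribed.
So PurV is produced and active.
Itaconate is present, so UlmJ is inactive.
With no repressor bound, *wexX* is transcribed.
So WexX is produced and active.
Xylulose is absent, so HolT is active.
With repressor HolT bound, *kepP* is not transcribed.
So KepP is not produced.
Required activator KepP is absent, so *elnT* is not transcribed.
So ElnT is not produced.
With repressor PurV bound, *gorR* is not transcribed.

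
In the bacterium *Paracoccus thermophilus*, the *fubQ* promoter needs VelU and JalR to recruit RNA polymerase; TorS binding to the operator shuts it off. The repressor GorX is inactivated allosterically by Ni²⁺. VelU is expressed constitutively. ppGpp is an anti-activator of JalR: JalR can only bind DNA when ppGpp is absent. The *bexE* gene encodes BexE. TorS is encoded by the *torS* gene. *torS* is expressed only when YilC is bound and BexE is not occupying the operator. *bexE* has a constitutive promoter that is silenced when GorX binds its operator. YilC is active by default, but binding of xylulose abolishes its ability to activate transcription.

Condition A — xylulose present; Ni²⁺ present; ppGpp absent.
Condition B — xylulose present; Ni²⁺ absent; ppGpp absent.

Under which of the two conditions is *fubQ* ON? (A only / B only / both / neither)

both

Condition A:
VelU is produced constitutively and is active.
Xylulose is present, so YilC is inactive.
Ni²⁺ is present, so GorX is inactive.
With no repressor bound, *bexE* is transcribed.
So BexE is produced and active.
With repressor BexE bound, *torS* is not transcribed.
So TorS is not produced.
ppGpp is absent, so JalR is active.
No repressor is bound and VelU and JalR are active, so *fubQ* is transcribed.
→ *fubQ* is ON in A.
Condition B:
VelU is produced constitutively and is active.
Xylulose is present, so YilC is inactive.
Ni²⁺ is absent, so GorX is active.
With repressor GorX bound, *bexE* is not transcribed.
So BexE is not produced.
Required activator YilC is absent, so *torS* is not transcribed.
So TorS is not produced.
ppGpp is absent, so JalR is active.
No repressor is bound and VelU and JalR are active, so *fubQ* is transcribed.
→ *fubQ* is ON in B.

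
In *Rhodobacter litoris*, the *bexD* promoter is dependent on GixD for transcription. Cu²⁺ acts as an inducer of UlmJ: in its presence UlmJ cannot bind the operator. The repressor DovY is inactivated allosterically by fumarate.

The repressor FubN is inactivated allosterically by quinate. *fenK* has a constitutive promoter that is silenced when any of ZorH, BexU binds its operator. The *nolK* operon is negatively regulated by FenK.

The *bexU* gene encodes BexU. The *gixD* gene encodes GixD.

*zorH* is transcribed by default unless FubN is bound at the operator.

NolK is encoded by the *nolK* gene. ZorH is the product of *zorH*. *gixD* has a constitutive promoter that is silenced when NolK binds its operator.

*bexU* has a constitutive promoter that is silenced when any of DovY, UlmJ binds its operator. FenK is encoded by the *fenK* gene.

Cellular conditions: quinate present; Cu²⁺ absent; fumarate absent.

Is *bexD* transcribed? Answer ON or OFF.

OFF

Quinate is present, so FubN is inactive.
With no repressor bound, *zorH* is transcribed.
So ZorH is produced and active.
Fumarate is absent, so DovY is active.
Cu²⁺ is absent, so UlmJ is active.
With repressor DovY bound, *bexU* is not transcribed.
So BexU is not produced.
With repressor ZorH bound, *fenK* is not transcribed.
So FenK is not produced.
With no repressor bound, *nolK* is transcribed.
So NolK is produced and active.
With repressor NolK bound, *gixD* is not transcribed.
So GixD is not produced.
Required activator GixD is absent, so *bexD* is not transcribed.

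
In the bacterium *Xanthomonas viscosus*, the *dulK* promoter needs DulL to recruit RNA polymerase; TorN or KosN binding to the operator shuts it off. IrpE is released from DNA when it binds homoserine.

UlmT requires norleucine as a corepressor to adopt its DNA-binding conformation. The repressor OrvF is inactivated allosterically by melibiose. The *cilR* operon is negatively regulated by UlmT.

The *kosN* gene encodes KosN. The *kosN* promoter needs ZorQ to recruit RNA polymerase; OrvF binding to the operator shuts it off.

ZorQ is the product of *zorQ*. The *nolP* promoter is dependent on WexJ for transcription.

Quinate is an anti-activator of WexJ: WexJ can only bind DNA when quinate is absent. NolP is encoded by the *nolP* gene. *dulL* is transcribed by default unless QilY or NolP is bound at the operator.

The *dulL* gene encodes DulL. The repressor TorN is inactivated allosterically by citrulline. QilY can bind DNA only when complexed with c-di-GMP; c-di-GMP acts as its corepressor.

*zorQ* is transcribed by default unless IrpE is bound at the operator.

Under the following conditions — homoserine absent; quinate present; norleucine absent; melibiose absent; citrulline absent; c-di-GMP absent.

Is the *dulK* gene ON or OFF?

OFF

Citrulline is absent, so TorN is active.
c-di-GMP is absent, so QilY is inactive.
Quinate is present, so WexJ is inactive.
Required activator WexJ is absent, so *nolP* is not transcribed.
So NolP is not produced.
With no repressor bound, *dulL* is transcribed.
So DulL is produced and active.
Homoserine is absent, so IrpE is active.
With repressor IrpE bound, *zorQ* is not transcribed.
So ZorQ is not produced.
Melibiose is absent, so OrvF is active.
With repressor OrvF bound, *kosN* is not transcribed.
So KosN is not produced.
With repressor TorN bound, *dulK* is not transcribed.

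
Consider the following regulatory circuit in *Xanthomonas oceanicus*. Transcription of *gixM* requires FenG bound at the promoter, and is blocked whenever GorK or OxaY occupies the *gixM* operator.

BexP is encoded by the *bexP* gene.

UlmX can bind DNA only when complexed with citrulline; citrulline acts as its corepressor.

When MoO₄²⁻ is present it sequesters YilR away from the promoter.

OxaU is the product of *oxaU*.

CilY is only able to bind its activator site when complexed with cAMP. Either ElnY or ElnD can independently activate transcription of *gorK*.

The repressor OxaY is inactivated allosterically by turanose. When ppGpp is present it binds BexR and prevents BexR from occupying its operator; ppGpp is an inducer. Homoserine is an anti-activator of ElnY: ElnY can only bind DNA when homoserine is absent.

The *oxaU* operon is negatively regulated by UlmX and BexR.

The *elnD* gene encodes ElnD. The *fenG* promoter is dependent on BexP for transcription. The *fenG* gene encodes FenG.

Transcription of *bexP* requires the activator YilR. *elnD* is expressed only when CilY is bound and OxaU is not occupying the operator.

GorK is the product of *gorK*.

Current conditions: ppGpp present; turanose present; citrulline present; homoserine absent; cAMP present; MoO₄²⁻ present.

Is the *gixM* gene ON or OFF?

OFF

MoO₄²⁻ is present, so YilR is inactive.
Required activator YilR is absent, so *bexP* is not transcribed.
So BexP is not produced.
Required activator BexP is absent, so *fenG* is not transcribed.
So FenG is not produced.
Homoserine is absent, so ElnY is active.
cAMP is present, so CilY is active.
Citrulline is present, so UlmX is active.
ppGpp is present, so BexR is inactive.
With repressor UlmX bound, *oxaU* is not transcribed.
So OxaU is not produced.
No repressor is bound and CilY is active, so *elnD* is transcribed.
So ElnD is produced and active.
Activator ElnY is present, so *gorK* is transcribed.
So GorK is produced and active.
Turanose is present, so OxaY is inactive.
With repressor GorK bound, *gixM* is not transcribed.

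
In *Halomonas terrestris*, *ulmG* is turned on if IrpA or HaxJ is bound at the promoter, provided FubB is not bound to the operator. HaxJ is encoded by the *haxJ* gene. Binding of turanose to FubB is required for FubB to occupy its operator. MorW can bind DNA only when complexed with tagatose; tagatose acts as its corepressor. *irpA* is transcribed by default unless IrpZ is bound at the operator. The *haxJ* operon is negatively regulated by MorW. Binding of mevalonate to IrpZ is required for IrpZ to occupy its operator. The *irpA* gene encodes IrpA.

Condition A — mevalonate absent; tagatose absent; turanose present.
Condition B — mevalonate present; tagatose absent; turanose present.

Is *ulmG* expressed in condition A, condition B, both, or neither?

neither

Condition A:
Mevalonate is absent, so IrpZ is inactive.
With no repressor bound, *irpA* is transcribed.
So IrpA is produced and active.
Tagatose is absent, so MorW is inactive.
With no repressor bound, *haxJ* is transcribed.
So HaxJ is produced and active.
Turanose is present, so FubB is active.
With repressor FubB bound, *ulmG* is not transcribed.
→ *ulmG* is OFF in A.
Condition B:
Mevalonate is present, so IrpZ is active.
With repressor IrpZ bound, *irpA* is not transcribed.
So IrpA is not produced.
Tagatose is absent, so MorW is inactive.
With no repressor bound, *haxJ* is transcribed.
So HaxJ is produced and active.
Turanose is present, so FubB is active.
With repressor FubB bound, *ulmG* is not transcribed.
→ *ulmG* is OFF in B.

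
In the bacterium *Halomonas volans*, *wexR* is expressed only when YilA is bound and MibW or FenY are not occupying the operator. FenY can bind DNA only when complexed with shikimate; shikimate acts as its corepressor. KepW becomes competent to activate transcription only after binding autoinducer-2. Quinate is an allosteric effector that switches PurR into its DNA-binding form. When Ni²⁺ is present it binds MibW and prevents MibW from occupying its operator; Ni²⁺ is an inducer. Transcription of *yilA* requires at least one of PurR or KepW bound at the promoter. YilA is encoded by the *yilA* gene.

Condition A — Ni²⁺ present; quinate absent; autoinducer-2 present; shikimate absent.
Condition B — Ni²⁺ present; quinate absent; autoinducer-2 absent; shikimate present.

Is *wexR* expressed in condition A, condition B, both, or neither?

Condition A:
Ni²⁺ is present, so MibW is inactive.
Quinate is absent, so PurR is inactive.
Autoinducer-2 is present, so KepW is active.
Activator KepW is present, so *yilA* is transcribed.
So YilA is produced and active.
Shikimate is absent, so FenY is inactive.
No repressor is bound and YilA is active, so *wexR* is transcribed.
→ *wexR* is ON in A.
Condition B:
Ni²⁺ is present, so MibW is inactive.
Quinate is absent, so PurR is inactive.
Autoinducer-2 is absent, so KepW is inactive.
No activator is available at the *yilA* promoter, so *yilA* is not transcribed.
So YilA is not produced.
Shikimate is present, so FenY is active.
With repressor FenY bound, *wexR* is not transcribed.
→ *wexR* is OFF in B.

A only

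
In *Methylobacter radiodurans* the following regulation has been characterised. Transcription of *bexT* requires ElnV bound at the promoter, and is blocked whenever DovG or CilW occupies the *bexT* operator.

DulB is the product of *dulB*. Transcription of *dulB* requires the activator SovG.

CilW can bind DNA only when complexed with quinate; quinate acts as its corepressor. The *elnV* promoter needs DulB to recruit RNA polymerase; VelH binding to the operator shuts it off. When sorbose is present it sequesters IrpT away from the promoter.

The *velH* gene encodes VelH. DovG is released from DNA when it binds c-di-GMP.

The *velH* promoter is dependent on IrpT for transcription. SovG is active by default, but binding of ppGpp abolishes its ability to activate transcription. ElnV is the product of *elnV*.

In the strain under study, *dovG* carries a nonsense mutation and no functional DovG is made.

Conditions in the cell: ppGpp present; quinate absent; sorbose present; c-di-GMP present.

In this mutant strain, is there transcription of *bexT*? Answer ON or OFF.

OFF

ppGpp is present, so SovG is inactive.
Required activator SovG is absent, so *dulB* is not transcribed.
So DulB is not produced.
Sorbose is present, so IrpT is inactive.
Required activator IrpT is absent, so *velH* is not transcribed.
So VelH is not produced.
Required activator DulB is absent, so *elnV* is not transcribed.
So ElnV is not produced.
DovG is non-functional in this strain, so it has no effect.
Quinate is absent, so CilW is inactive.
Required activator ElnV is absent, so *bexT* is not transcribed.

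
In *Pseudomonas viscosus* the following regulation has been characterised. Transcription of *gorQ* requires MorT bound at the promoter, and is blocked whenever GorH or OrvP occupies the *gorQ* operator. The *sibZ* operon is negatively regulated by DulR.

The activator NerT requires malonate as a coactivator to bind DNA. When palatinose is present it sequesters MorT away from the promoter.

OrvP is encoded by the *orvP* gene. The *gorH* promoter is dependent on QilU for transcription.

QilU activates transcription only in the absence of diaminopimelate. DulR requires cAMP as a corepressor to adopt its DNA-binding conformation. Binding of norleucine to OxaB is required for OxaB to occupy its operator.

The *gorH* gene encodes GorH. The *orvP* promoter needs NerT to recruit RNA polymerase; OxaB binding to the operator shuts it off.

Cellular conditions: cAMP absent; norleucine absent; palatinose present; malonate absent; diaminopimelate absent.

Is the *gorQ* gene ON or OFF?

OFF

Diaminopimelate is absent, so QilU is active.
No repressor is bound and QilU is active, so *gorH* is transcribed.
So GorH is produced and active.
Palatinose is present, so MorT is inactive.
Norleucine is absent, so OxaB is inactive.
Malonate is absent, so NerT is inactive.
Required activator NerT is absent, so *orvP* is not transcribed.
So OrvP is not produced.
With repressor GorH bound, *gorQ* is not transcribed.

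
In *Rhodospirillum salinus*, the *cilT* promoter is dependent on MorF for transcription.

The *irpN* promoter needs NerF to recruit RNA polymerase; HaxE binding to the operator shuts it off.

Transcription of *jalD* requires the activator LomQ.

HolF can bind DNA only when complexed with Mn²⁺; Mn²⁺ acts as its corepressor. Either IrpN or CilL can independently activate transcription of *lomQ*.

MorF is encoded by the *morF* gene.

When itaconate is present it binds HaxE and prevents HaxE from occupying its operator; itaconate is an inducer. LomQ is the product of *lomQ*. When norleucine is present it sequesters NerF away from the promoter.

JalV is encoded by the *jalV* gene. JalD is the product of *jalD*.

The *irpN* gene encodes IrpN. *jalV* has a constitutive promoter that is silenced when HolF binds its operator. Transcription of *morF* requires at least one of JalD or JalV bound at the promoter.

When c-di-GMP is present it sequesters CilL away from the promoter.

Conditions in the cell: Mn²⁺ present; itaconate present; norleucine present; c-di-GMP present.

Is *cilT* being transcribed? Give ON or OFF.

Itaconate is present, so HaxE is inactive.
Norleucine is present, so NerF is inactive.
Required activator NerF is absent, so *irpN* is not transcribed.
So IrpN is not produced.
c-di-GMP is present, so CilL is inactive.
No activator is available at the *lomQ* promoter, so *lomQ* is not transcribed.
So LomQ is not produced.
Required activator LomQ is absent, so *jalD* is not transcribed.
So JalD is not produced.
Mn²⁺ is present, so HolF is active.
With repressor HolF bound, *jalV* is not transcribed.
So JalV is not produced.
No activator is available at the *morF* promoter, so *morF* is not transcribed.
So MorF is not produced.
Required activator MorF is absent, so *cilT* is not transcribed.

OFF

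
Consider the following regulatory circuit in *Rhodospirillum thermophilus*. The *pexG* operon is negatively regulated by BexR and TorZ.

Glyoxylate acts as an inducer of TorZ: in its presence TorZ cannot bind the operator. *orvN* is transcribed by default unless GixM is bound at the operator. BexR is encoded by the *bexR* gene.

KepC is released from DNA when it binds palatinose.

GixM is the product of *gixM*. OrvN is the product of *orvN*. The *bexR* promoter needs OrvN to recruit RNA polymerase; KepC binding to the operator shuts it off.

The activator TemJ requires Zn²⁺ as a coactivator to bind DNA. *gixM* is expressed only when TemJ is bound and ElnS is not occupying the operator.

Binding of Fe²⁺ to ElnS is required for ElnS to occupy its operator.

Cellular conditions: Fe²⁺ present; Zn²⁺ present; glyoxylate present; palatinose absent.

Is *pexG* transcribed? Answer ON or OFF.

Palatinose is absent, so KepC is active.
Fe²⁺ is present, so ElnS is active.
Zn²⁺ is present, so TemJ is active.
With repressor ElnS bound, *gixM* is not transcribed.
So GixM is not produced.
With no repressor bound, *orvN* is transcribed.
So OrvN is produced and active.
With repressor KepC bound, *bexR* is not transcribed.
So BexR is not produced.
Glyoxylate is present, so TorZ is inactive.
With no repressor bound, *pexG* is transcribed.

ON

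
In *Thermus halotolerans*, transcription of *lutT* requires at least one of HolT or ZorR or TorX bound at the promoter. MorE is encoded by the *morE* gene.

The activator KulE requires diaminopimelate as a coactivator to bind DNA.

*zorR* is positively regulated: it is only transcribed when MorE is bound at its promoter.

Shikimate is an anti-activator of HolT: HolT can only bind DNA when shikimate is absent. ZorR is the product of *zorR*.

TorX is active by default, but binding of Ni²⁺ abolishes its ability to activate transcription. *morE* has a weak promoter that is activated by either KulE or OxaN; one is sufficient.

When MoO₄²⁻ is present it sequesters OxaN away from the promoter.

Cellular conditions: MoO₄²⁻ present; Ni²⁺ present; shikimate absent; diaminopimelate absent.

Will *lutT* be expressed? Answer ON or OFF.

ON

Shikimate is absent, so HolT is active.
Diaminopimelate is absent, so KulE is inactive.
MoO₄²⁻ is present, so OxaN is inactive.
No activator is available at the *morE* promoter, so *morE* is not transcribed.
So MorE is not produced.
Required activator MorE is absent, so *zorR* is not transcribed.
So ZorR is not produced.
Ni²⁺ is present, so TorX is inactive.
Activator HolT is present, so *lutT* is transcribed.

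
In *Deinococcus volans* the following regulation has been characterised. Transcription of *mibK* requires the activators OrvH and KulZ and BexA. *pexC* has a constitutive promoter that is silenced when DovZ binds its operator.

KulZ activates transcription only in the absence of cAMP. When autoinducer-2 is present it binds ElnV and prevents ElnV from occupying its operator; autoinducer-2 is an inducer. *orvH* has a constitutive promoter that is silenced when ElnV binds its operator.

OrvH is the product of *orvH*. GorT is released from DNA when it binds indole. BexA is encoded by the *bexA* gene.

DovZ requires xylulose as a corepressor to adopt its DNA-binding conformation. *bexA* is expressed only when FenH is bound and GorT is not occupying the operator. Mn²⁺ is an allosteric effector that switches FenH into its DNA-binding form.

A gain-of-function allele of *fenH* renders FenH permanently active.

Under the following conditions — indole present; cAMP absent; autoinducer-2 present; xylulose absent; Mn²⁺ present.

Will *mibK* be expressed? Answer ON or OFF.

Autoinducer-2 is present, so ElnV is inactive.
With no repressor bound, *orvH* is transcribed.
So OrvH is produced and active.
cAMP is absent, so KulZ is active.
Indole is present, so GorT is inactive.
FenH is constitutively active in this strain.
No repressor is bound and FenH is active, so *bexA* is transcribed.
So BexA is produced and active.
No repressor is bound and OrvH and KulZ and BexA are active, so *mibK* is transcribed.

ON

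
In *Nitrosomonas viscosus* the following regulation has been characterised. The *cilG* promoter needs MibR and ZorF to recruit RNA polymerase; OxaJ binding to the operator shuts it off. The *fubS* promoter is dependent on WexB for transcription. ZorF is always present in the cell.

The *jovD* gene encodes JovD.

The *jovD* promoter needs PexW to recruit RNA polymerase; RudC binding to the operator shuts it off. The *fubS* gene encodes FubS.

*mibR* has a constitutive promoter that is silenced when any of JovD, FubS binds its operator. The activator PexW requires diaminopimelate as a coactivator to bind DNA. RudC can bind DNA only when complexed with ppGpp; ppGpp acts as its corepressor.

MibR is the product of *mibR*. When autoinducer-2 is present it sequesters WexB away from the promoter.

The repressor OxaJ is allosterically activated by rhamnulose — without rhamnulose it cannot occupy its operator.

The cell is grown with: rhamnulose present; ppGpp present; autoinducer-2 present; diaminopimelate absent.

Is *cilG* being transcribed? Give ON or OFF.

OFF

ppGpp is present, so RudC is active.
Diaminopimelate is absent, so PexW is inactive.
With repressor RudC bound, *jovD* is not transcribed.
So JovD is not produced.
Autoinducer-2 is present, so WexB is inactive.
Required activator WexB is absent, so *fubS* is not transcribed.
So FubS is not produced.
With no repressor bound, *mibR* is transcribed.
So MibR is produced and active.
ZorF is produced constitutively and is active.
Rhamnulose is present, so OxaJ is active.
With repressor OxaJ bound, *cilG* is not transcribed.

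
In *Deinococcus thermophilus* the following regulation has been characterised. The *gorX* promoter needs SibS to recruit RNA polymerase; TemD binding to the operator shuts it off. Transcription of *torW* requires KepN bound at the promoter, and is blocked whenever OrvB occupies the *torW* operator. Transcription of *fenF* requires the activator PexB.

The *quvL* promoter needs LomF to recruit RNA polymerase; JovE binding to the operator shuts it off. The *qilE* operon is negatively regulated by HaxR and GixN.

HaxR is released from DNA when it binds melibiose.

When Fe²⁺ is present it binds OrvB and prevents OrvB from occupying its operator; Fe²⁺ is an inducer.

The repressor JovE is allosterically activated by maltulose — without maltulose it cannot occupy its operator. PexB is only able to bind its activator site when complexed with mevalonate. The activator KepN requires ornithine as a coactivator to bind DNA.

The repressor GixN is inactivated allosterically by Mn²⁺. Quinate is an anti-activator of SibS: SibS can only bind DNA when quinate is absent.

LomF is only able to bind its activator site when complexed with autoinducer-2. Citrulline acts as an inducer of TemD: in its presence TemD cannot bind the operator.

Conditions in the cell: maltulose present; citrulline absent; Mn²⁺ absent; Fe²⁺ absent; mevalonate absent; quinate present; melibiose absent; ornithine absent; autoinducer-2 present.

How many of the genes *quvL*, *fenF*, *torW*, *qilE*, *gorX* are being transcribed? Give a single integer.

Autoinducer-2 is present, so LomF is active.
Maltulose is present, so JovE is active.
With repressor JovE bound, *quvL* is not transcribed.
→ *quvL* is OFF.
Mevalonate is absent, so PexB is inactive.
Required activator PexB is absent, so *fenF* is not transcribed.
→ *fenF* is OFF.
Fe²⁺ is absent, so OrvB is active.
Ornithine is absent, so KepN is inactive.
With repressor OrvB bound, *torW* is not transcribed.
→ *torW* is OFF.
Melibiose is absent, so HaxR is active.
Mn²⁺ is absent, so GixN is active.
With repressor HaxR bound, *qilE* is not transcribed.
→ *qilE* is OFF.
Quinate is present, so SibS is inactive.
Citrulline is absent, so TemD is active.
With repressor TemD bound, *gorX* is not transcribed.
→ *gorX* is OFF.
0 of the 5 genes are transcribed.

0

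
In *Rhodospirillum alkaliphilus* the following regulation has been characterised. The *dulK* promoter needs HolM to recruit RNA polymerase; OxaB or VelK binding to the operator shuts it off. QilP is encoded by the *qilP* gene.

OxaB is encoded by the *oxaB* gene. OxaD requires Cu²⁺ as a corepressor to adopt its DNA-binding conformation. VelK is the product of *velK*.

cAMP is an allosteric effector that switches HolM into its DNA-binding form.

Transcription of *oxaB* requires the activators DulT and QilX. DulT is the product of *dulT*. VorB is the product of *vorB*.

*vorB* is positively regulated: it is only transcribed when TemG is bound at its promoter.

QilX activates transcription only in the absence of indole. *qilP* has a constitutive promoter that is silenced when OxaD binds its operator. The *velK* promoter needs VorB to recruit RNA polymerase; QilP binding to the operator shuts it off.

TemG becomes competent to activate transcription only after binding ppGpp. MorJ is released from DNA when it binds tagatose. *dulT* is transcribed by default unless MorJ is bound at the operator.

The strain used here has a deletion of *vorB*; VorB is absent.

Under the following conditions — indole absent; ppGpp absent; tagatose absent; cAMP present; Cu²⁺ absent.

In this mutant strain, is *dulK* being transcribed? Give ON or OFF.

Tagatose is absent, so MorJ is active.
With repressor MorJ bound, *dulT* is not transcribed.
So DulT is not produced.
Indole is absent, so QilX is active.
Required activator DulT is absent, so *oxaB* is not transcribed.
So OxaB is not produced.
cAMP is present, so HolM is active.
VorB is non-functional in this strain, so it has no effect.
Cu²⁺ is absent, so OxaD is inactive.
With no repressor bound, *qilP* is transcribed.
So QilP is produced and active.
With repressor QilP bound, *velK* is not transcribed.
So VelK is not produced.
No repressor is bound and HolM is active, so *dulK* is transcribed.

ON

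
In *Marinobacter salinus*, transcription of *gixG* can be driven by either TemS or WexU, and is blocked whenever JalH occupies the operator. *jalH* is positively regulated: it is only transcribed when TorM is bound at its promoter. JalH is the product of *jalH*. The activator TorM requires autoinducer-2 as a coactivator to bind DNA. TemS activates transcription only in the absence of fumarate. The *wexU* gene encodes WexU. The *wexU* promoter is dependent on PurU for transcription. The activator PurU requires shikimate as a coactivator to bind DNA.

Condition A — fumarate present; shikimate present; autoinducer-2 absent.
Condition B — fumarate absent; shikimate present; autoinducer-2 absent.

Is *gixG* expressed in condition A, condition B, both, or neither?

both

Condition A:
Fumarate is present, so TemS is inactive.
Shikimate is present, so PurU is active.
No repressor is bound and PurU is active, so *wexU* is transcribed.
So WexU is produced and active.
Autoinducer-2 is absent, so TorM is inactive.
Required activator TorM is absent, so *jalH* is not transcribed.
So JalH is not produced.
Activator WexU is present, so *gixG* is transcribed.
→ *gixG* is ON in A.
Condition B:
Fumarate is absent, so TemS is active.
Shikimate is present, so PurU is active.
No repressor is bound and PurU is active, so *wexU* is transcribed.
So WexU is produced and active.
Autoinducer-2 is absent, so TorM is inactive.
Required activator TorM is absent, so *jalH* is not transcribed.
So JalH is not produced.
Activator TemS is present, so *gixG* is transcribed.
→ *gixG* is ON in B.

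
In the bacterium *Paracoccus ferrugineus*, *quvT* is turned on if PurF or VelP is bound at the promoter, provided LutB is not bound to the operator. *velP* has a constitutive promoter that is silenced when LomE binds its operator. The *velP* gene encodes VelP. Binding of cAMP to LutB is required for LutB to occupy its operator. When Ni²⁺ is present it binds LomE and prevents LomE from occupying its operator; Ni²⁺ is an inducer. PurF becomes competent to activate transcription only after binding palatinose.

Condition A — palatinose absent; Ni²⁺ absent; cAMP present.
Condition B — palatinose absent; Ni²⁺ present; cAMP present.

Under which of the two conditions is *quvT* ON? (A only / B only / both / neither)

neither

Condition A:
Palatinose is absent, so PurF is inactive.
Ni²⁺ is absent, so LomE is active.
With repressor LomE bound, *velP* is not transcribed.
So VelP is not produced.
cAMP is present, so LutB is active.
With repressor LutB bound, *quvT* is not transcribed.
→ *quvT* is OFF in A.
Condition B:
Palatinose is absent, so PurF is inactive.
Ni²⁺ is present, so LomE is inactive.
With no repressor bound, *velP* is transcribed.
So VelP is produced and active.
cAMP is present, so LutB is active.
With repressor LutB bound, *quvT* is not transcribed.
→ *quvT* is OFF in B.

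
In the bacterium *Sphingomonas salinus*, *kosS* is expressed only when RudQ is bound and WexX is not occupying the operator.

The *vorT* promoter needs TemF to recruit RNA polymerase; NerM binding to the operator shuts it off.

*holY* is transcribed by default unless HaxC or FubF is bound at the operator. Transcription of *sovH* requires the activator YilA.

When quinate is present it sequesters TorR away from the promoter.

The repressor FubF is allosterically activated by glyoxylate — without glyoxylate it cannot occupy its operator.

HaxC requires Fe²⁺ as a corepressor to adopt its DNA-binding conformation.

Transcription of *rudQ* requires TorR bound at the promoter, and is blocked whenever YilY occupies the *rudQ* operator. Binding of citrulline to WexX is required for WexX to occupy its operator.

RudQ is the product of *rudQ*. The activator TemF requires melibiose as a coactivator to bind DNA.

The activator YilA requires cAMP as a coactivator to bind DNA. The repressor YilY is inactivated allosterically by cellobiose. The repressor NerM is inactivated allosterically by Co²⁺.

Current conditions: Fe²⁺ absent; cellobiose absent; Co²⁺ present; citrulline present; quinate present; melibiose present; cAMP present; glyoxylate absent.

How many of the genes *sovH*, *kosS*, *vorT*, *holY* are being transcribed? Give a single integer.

3

cAMP is present, so YilA is active.
No repressor is bound and YilA is active, so *sovH* is transcribed.
→ *sovH* is ON.
Citrulline is present, so WexX is active.
Cellobiose is absent, so YilY is active.
Quinate is present, so TorR is inactive.
With repressor YilY bound, *rudQ* is not transcribed.
So RudQ is not produced.
With repressor WexX bound, *kosS* is not transcribed.
→ *kosS* is OFF.
Melibiose is present, so TemF is active.
Co²⁺ is present, so NerM is inactive.
No repressor is bound and TemF is active, so *vorT* is transcribed.
→ *vorT* is ON.
Fe²⁺ is absent, so HaxC is inactive.
Glyoxylate is absent, so FubF is inactive.
With no repressor bound, *holY* is transcribed.
→ *holY* is ON.
3 of the 4 genes are transcribed.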